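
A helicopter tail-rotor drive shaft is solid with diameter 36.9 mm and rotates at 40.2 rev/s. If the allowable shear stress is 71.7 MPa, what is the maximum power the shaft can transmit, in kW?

179 kW

J = πd⁴/32 = π(0.0369)⁴/32 = 1.820×10^-7 m⁴.
T_max = τ_allow·J/r = 7.17×10^7 × 1.820×10^-7 / 0.0184 = 707.3 N·m.
ω = 2π·40.2 = 252.6 rad/s, so P_max = T_max·ω = 1.787×10^5 W.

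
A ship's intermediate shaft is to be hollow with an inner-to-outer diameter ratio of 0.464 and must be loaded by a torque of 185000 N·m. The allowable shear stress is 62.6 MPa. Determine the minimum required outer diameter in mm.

251 mm

For a hollow shaft with d_i/d_o = 0.464: τ_max = 16T/(π d_o³ (1−k⁴)), so d_o = [16T/(π τ_allow (1−k⁴))]^(1/3) = [16·185000/(π·6.26×10^7·0.9536)]^(1/3) = 0.2508 m.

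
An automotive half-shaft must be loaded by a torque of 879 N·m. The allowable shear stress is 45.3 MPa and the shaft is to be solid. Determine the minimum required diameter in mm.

46.2 mm

For a solid shaft τ_max = 16T/(πd³), so d = (16T/(π τ_allow))^(1/3) = (16·879.0/(π·4.53×10^7))^(1/3) = 0.04623 m.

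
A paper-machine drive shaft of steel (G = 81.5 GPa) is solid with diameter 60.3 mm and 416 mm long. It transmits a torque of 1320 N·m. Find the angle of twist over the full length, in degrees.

0.297°

J = πd⁴/32 = π(0.0603)⁴/32 = 1.298×10^-6 m⁴.
θ = T·L/(G·J) = 1320 × 0.416 / (81.5×10⁹ × 1.298×10^-6) = 5.191×10^-3 rad.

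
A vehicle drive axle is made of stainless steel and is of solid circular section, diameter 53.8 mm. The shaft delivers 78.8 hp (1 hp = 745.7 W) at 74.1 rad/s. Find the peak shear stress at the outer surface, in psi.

ω = 74.1 rad/s, so T = P/ω = 78.8×745.7 / 74.10 = 793.0 N·m.
J = πd⁴/32 = π(0.0538)⁴/32 = 8.225×10^-7 m⁴.
τ_max = T·r/J = 793.0 × 0.0269 / 8.225×10^-7 = 2.594×10^7 Pa.

3760 psi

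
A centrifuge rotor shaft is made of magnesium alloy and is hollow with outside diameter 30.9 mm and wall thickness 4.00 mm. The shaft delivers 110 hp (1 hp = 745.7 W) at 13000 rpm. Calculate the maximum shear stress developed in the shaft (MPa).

14.9 MPa

ω = 2π·13000/60 = 1361 rad/s, so T = P/ω = 110×745.7 / 1361 = 60.25 N·m.
J = π(d_o⁴ − d_i⁴)/32 = π(0.0309⁴ − 0.0229⁴)/32 = 6.250×10^-8 m⁴.
τ_max = T·r/J = 60.25 × 0.0154 / 6.250×10^-8 = 1.489×10^7 Pa.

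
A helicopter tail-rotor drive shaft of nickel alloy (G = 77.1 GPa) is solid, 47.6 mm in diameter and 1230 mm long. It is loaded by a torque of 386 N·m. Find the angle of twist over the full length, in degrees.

J = πd⁴/32 = π(0.0476)⁴/32 = 5.040×10^-7 m⁴.
θ = T·L/(G·J) = 386.0 × 1.23 / (77.1×10⁹ × 5.040×10^-7) = 0.01222 rad.

0.700°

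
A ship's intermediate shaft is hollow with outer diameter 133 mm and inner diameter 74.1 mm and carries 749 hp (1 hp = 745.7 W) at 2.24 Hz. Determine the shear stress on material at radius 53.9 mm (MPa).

77.1 MPa

ω = 2π·2.24 = 14.07 rad/s, so T = P/ω = 749×745.7 / 14.07 = 39680 N·m.
J = π(d_o⁴ − d_i⁴)/32 = π(0.133⁴ − 0.0741⁴)/32 = 2.776×10^-5 m⁴.
Shear stress varies linearly with radius: τ = T·r/J = 39680 × 0.0539 / 2.776×10^-5 = 7.706×10^7 Pa.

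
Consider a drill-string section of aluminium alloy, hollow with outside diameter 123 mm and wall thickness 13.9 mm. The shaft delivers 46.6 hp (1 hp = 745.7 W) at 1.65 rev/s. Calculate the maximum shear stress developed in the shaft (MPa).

14.3 MPa

ω = 2π·1.65 = 10.37 rad/s, so T = P/ω = 46.6×745.7 / 10.37 = 3352 N·m.
J = π(d_o⁴ − d_i⁴)/32 = π(0.123⁴ − 0.0952⁴)/32 = 1.441×10^-5 m⁴.
τ_max = T·r/J = 3352 × 0.0615 / 1.441×10^-5 = 1.431×10^7 Pa.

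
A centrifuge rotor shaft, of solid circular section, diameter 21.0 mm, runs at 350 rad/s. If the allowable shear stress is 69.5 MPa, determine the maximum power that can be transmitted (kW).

44.2 kW

J = πd⁴/32 = π(0.0210)⁴/32 = 1.909×10^-8 m⁴.
T_max = τ_allow·J/r = 6.95×10^7 × 1.909×10^-8 / 0.0105 = 126.4 N·m.
ω = 350 rad/s, so P_max = T_max·ω = 4.423×10^4 W.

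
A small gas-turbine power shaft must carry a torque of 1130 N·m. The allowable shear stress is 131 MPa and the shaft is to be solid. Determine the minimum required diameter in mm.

35.3 mm

For a solid shaft τ_max = 16T/(πd³), so d = (16T/(π τ_allow))^(1/3) = (16·1130/(π·1.31×10^8))^(1/3) = 0.03529 m.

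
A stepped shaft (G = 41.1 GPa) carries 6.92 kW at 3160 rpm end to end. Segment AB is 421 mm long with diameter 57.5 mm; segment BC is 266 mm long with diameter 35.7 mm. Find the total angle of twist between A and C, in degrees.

0.0601°

ω = 2π·3160/60 = 330.9 rad/s, so T = P/ω = 6.92×10³ / 330.9 = 20.91 N·m.
J_AB = π(0.0575)⁴/32 = 1.07×10^-6 m⁴; J_BC = π(0.0357)⁴/32 = 1.59×10^-7 m⁴.
θ = (T/G)·Σ L_i/J_i = (20.91/41.1×10⁹)·(0.421/1.07×10^-6 + 0.266/1.59×10^-7) = 1.048×10^-3 rad.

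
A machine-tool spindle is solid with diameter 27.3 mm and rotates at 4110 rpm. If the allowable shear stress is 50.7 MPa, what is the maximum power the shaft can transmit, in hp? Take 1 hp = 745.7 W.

J = πd⁴/32 = π(0.0273)⁴/32 = 5.453×10^-8 m⁴.
T_max = τ_allow·J/r = 5.07×10^7 × 5.453×10^-8 / 0.0137 = 202.5 N·m.
ω = 2π·4110/60 = 430.4 rad/s, so P_max = T_max·ω = 8.718×10^4 W.

117 hp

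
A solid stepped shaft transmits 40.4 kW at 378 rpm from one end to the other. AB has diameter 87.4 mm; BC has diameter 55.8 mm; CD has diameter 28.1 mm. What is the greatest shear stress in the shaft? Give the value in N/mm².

ω = 2π·378/60 = 39.58 rad/s, so T = P/ω = 40.4×10³ / 39.58 = 1021 N·m.
Under the same torque, τ_max = 16T/(πd³) is largest where d is smallest — segment CD (d = 28.1 mm).
τ_max = 16·1021/(π·(0.0281)³) = 2.343×10^8 Pa.

234 N/mm²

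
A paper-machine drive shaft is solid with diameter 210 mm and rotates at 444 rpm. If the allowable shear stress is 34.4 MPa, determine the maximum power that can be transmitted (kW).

J = πd⁴/32 = π(0.210)⁴/32 = 1.909×10^-4 m⁴.
T_max = τ_allow·J/r = 3.44×10^7 × 1.909×10^-4 / 0.105 = 62550 N·m.
ω = 2π·444/60 = 46.50 rad/s, so P_max = T_max·ω = 2.908×10^6 W.

2910 kW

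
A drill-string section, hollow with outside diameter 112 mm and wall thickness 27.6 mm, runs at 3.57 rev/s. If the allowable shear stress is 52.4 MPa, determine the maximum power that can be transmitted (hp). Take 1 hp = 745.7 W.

406 hp

J = π(d_o⁴ − d_i⁴)/32 = π(0.112⁴ − 0.0568⁴)/32 = 1.443×10^-5 m⁴.
T_max = τ_allow·J/r = 5.24×10^7 × 1.443×10^-5 / 0.0560 = 13500 N·m.
ω = 2π·3.57 = 22.43 rad/s, so P_max = T_max·ω = 3.028×10^5 W.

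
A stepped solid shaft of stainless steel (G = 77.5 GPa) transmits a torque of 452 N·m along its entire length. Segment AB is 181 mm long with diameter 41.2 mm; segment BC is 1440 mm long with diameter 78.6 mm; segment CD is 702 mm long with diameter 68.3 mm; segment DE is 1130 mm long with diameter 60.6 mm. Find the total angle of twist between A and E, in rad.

J_AB = π(0.0412)⁴/32 = 2.83×10^-7 m⁴; J_BC = π(0.0786)⁴/32 = 3.75×10^-6 m⁴; J_CD = π(0.0683)⁴/32 = 2.14×10^-6 m⁴; J_DE = π(0.0606)⁴/32 = 1.32×10^-6 m⁴.
θ = (T/G)·Σ L_i/J_i = (452.0/77.5×10⁹)·(0.181/2.83×10^-7 + 1.44/3.75×10^-6 + 0.702/2.14×10^-6 + 1.13/1.32×10^-6) = 0.01287 rad.

0.0129 rad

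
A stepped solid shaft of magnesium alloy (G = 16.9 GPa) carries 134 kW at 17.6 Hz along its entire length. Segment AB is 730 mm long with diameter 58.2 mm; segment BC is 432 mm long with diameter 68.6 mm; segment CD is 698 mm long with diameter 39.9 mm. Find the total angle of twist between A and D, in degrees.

15.0°

ω = 2π·17.6 = 110.6 rad/s, so T = P/ω = 134×10³ / 110.6 = 1212 N·m.
J_AB = π(0.0582)⁴/32 = 1.13×10^-6 m⁴; J_BC = π(0.0686)⁴/32 = 2.17×10^-6 m⁴; J_CD = π(0.0399)⁴/32 = 2.49×10^-7 m⁴.
θ = (T/G)·Σ L_i/J_i = (1212/16.9×10⁹)·(0.730/1.13×10^-6 + 0.432/2.17×10^-6 + 0.698/2.49×10^-7) = 0.2619 rad.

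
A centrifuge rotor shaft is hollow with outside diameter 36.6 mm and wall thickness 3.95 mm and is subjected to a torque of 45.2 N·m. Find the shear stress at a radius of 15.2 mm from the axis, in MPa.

J = π(d_o⁴ − d_i⁴)/32 = π(0.0366⁴ − 0.0287⁴)/32 = 1.096×10^-7 m⁴.
Shear stress varies linearly with radius: τ = T·r/J = 45.20 × 0.0152 / 1.096×10^-7 = 6.271×10^6 Pa.

6.27 MPa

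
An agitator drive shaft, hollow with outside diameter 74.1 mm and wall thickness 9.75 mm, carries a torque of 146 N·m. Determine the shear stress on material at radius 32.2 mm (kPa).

J = π(d_o⁴ − d_i⁴)/32 = π(0.0741⁴ − 0.0546⁴)/32 = 2.087×10^-6 m⁴.
Shear stress varies linearly with radius: τ = T·r/J = 146.0 × 0.0322 / 2.087×10^-6 = 2.252×10^6 Pa.

2250 kPa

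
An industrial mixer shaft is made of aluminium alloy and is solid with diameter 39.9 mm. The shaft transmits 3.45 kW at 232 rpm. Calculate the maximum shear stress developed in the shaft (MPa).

ω = 2π·232/60 = 24.29 rad/s, so T = P/ω = 3.45×10³ / 24.29 = 142.0 N·m.
J = πd⁴/32 = π(0.0399)⁴/32 = 2.488×10^-7 m⁴.
τ_max = T·r/J = 142.0 × 0.0199 / 2.488×10^-7 = 1.139×10^7 Pa.

11.4 MPa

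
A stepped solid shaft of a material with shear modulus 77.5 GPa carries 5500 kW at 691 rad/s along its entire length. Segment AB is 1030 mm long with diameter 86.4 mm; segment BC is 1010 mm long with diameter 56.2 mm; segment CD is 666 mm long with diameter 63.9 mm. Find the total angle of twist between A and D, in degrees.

ω = 691 rad/s, so T = P/ω = 5500×10³ / 691.0 = 7959 N·m.
J_AB = π(0.0864)⁴/32 = 5.47×10^-6 m⁴; J_BC = π(0.0562)⁴/32 = 9.79×10^-7 m⁴; J_CD = π(0.0639)⁴/32 = 1.64×10^-6 m⁴.
θ = (T/G)·Σ L_i/J_i = (7959/77.5×10⁹)·(1.03/5.47×10^-6 + 1.01/9.79×10^-7 + 0.666/1.64×10^-6) = 0.1670 rad.

9.57°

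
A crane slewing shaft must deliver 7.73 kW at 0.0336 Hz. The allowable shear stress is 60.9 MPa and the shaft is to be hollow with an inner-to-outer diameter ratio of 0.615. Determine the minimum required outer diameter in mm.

ω = 2π·0.0336 = 0.2111 rad/s, so T = P/ω = 7.73×10³ / 0.2111 = 36620 N·m.
For a hollow shaft with d_i/d_o = 0.615: τ_max = 16T/(π d_o³ (1−k⁴)), so d_o = [16T/(π τ_allow (1−k⁴))]^(1/3) = [16·36620/(π·6.09×10^7·0.8569)]^(1/3) = 0.1529 m.

153 mm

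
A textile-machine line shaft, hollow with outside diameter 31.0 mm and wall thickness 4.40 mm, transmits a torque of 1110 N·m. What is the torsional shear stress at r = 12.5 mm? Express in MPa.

J = π(d_o⁴ − d_i⁴)/32 = π(0.0310⁴ − 0.0222⁴)/32 = 6.682×10^-8 m⁴.
Shear stress varies linearly with radius: τ = T·r/J = 1110 × 0.0125 / 6.682×10^-8 = 2.076×10^8 Pa.

208 MPa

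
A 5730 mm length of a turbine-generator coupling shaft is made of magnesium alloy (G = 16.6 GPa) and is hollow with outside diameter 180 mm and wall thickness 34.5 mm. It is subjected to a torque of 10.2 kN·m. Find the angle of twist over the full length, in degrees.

2.29°

J = π(d_o⁴ − d_i⁴)/32 = π(0.180⁴ − 0.111⁴)/32 = 8.816×10^-5 m⁴.
θ = T·L/(G·J) = 10200 × 5.73 / (16.6×10⁹ × 8.816×10^-5) = 0.03994 rad.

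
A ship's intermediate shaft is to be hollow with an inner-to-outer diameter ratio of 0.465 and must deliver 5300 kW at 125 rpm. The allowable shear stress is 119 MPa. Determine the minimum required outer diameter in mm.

ω = 2π·125/60 = 13.09 rad/s, so T = P/ω = 5300×10³ / 13.09 = 404900 N·m.
For a hollow shaft with d_i/d_o = 0.465: τ_max = 16T/(π d_o³ (1−k⁴)), so d_o = [16T/(π τ_allow (1−k⁴))]^(1/3) = [16·404900/(π·1.19×10^8·0.9532)]^(1/3) = 0.2629 m.

263 mm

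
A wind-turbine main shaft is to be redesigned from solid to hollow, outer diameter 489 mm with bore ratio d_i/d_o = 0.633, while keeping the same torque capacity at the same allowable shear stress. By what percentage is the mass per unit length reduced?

32.7 %

Equal τ_max and T ⇒ the solid shaft needs d_s³ = d_o³(1−k⁴), so d_s = 489·(1−0.633⁴)^(1/3) = 461.3 mm.
Area ratio A_h/A_s = d_o²(1−k²)/d_s² = (1−k²)/(1−k⁴)^(2/3) = 0.6735.
Mass saving = 1 − 0.6735 = 32.7 %.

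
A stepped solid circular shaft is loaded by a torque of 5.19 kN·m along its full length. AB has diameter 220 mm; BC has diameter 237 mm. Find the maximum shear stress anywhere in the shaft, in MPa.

Under the same torque, τ_max = 16T/(πd³) is largest where d is smallest — segment AB (d = 220 mm).
τ_max = 16·5190/(π·(0.220)³) = 2.482×10^6 Pa.

2.48 MPa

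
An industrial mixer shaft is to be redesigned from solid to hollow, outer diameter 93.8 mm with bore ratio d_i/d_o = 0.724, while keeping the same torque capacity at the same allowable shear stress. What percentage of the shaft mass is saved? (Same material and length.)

Equal τ_max and T ⇒ the solid shaft needs d_s³ = d_o³(1−k⁴), so d_s = 93.8·(1−0.724⁴)^(1/3) = 84.27 mm.
Area ratio A_h/A_s = d_o²(1−k²)/d_s² = (1−k²)/(1−k⁴)^(2/3) = 0.5895.
Mass saving = 1 − 0.5895 = 41.1 %.

41.1 %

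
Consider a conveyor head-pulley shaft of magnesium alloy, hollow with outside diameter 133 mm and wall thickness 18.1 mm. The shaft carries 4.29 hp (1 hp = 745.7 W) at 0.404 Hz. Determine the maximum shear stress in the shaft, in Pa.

ω = 2π·0.404 = 2.538 rad/s, so T = P/ω = 4.29×745.7 / 2.538 = 1260 N·m.
J = π(d_o⁴ − d_i⁴)/32 = π(0.133⁴ − 0.0968⁴)/32 = 2.210×10^-5 m⁴.
τ_max = T·r/J = 1260 × 0.0665 / 2.210×10^-5 = 3.792×10^6 Pa.

3.79e6 Pa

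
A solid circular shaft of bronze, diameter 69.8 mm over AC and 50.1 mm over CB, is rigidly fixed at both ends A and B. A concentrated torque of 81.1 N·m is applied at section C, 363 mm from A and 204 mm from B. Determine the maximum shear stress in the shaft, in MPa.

1.05 MPa

Compatibility: T_A·a/J_AC = T_B·b/J_CB with T_A + T_B = T₀.
J_AC = 2.33×10^-6 m⁴, J_CB = 6.19×10^-7 m⁴, so T_A = T₀·(J_AC/a)/((J_AC/a)+(J_CB/b)) = 55.08 N·m, T_B = 26.02 N·m.
τ in each portion: τ_AC = 8.25×10^5 Pa, τ_CB = 1.05×10^6 Pa; maximum is in CB.
τ_max = T_CB·r/J = 26.02·0.0250/6.19×10^-7 = 1.054×10^6 Pa.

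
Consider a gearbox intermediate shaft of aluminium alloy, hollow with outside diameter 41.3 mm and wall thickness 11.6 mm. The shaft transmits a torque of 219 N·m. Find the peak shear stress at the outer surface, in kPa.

J = π(d_o⁴ − d_i⁴)/32 = π(0.0413⁴ − 0.0181⁴)/32 = 2.751×10^-7 m⁴.
τ_max = T·r/J = 219.0 × 0.0206 / 2.751×10^-7 = 1.644×10^7 Pa.

16400 kPa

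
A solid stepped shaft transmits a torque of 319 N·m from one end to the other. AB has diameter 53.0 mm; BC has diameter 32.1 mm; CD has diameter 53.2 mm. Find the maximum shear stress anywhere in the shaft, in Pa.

4.91e7 Pa

Under the same torque, τ_max = 16T/(πd³) is largest where d is smallest — segment BC (d = 32.1 mm).
τ_max = 16·319.0/(π·(0.0321)³) = 4.912×10^7 Pa.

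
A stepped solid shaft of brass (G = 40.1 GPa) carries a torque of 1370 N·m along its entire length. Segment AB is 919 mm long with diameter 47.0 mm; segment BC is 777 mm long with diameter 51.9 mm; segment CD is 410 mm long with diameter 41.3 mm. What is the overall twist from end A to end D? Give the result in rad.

J_AB = π(0.0470)⁴/32 = 4.79×10^-7 m⁴; J_BC = π(0.0519)⁴/32 = 7.12×10^-7 m⁴; J_CD = π(0.0413)⁴/32 = 2.86×10^-7 m⁴.
θ = (T/G)·Σ L_i/J_i = (1370/40.1×10⁹)·(0.919/4.79×10^-7 + 0.777/7.12×10^-7 + 0.410/2.86×10^-7) = 0.1518 rad.

0.152 rad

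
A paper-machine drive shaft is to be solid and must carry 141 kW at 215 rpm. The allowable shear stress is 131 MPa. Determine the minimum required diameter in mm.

62.4 mm

ω = 2π·215/60 = 22.51 rad/s, so T = P/ω = 141×10³ / 22.51 = 6263 N·m.
For a solid shaft τ_max = 16T/(πd³), so d = (16T/(π τ_allow))^(1/3) = (16·6263/(π·1.31×10^8))^(1/3) = 0.06244 m.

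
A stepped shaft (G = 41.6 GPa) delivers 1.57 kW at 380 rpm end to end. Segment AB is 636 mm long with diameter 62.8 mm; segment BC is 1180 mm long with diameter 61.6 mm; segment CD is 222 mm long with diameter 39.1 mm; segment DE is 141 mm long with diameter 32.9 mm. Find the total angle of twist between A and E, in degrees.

0.187°

ω = 2π·380/60 = 39.79 rad/s, so T = P/ω = 1.57×10³ / 39.79 = 39.45 N·m.
J_AB = π(0.0628)⁴/32 = 1.53×10^-6 m⁴; J_BC = π(0.0616)⁴/32 = 1.41×10^-6 m⁴; J_CD = π(0.0391)⁴/32 = 2.29×10^-7 m⁴; J_DE = π(0.0329)⁴/32 = 1.15×10^-7 m⁴.
θ = (T/G)·Σ L_i/J_i = (39.45/41.6×10⁹)·(0.636/1.53×10^-6 + 1.18/1.41×10^-6 + 0.222/2.29×10^-7 + 0.141/1.15×10^-7) = 3.267×10^-3 rad.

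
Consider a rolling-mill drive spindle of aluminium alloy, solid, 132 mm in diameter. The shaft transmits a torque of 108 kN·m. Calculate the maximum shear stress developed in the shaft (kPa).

J = πd⁴/32 = π(0.132)⁴/32 = 2.981×10^-5 m⁴.
τ_max = T·r/J = 108000 × 0.0660 / 2.981×10^-5 = 2.392×10^8 Pa.

239000 kPa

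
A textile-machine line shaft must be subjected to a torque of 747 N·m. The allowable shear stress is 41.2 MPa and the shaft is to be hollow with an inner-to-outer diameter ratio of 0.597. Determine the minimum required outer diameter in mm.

47.3 mm

For a hollow shaft with d_i/d_o = 0.597: τ_max = 16T/(π d_o³ (1−k⁴)), so d_o = [16T/(π τ_allow (1−k⁴))]^(1/3) = [16·747.0/(π·4.12×10^7·0.8730)]^(1/3) = 0.04729 m.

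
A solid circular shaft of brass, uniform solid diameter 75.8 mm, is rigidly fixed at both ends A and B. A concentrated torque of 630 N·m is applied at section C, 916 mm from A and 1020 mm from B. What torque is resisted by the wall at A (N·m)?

332 N·m

With uniform GJ and both ends fixed, compatibility θ_AC = θ_CB gives T_A·a = T_B·b, together with T_A + T_B = T₀.
T_A = T₀·b/(a+b) = 630.0·1020/1936 = 331.9 N·m; T_B = 298.1 N·m.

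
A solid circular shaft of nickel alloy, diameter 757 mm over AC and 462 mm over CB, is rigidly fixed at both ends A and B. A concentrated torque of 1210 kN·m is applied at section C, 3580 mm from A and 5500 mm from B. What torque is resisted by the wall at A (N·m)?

Compatibility: T_A·a/J_AC = T_B·b/J_CB with T_A + T_B = T₀.
J_AC = 0.0322 m⁴, J_CB = 4.47×10^-3 m⁴, so T_A = T₀·(J_AC/a)/((J_AC/a)+(J_CB/b)) = 1.110e6 N·m, T_B = 100200 N·m.

1.11e6 N·m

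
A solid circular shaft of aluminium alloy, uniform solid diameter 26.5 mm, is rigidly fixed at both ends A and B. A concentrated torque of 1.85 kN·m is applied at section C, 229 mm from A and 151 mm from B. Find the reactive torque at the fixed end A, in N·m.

With uniform GJ and both ends fixed, compatibility θ_AC = θ_CB gives T_A·a = T_B·b, together with T_A + T_B = T₀.
T_A = T₀·b/(a+b) = 1850·151/380.0 = 735.1 N·m; T_B = 1115 N·m.

735 N·m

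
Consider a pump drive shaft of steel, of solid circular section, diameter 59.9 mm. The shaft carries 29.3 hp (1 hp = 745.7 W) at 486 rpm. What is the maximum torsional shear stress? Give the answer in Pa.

ω = 2π·486/60 = 50.89 rad/s, so T = P/ω = 29.3×745.7 / 50.89 = 429.3 N·m.
J = πd⁴/32 = π(0.0599)⁴/32 = 1.264×10^-6 m⁴.
τ_max = T·r/J = 429.3 × 0.0300 / 1.264×10^-6 = 1.017×10^7 Pa.

1.02e7 Pa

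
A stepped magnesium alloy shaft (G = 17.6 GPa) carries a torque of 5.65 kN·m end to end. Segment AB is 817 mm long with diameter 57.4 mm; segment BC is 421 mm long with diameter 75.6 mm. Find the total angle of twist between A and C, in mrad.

J_AB = π(0.0574)⁴/32 = 1.07×10^-6 m⁴; J_BC = π(0.0756)⁴/32 = 3.21×10^-6 m⁴.
θ = (T/G)·Σ L_i/J_i = (5650/17.6×10⁹)·(0.817/1.07×10^-6 + 0.421/3.21×10^-6) = 0.2882 rad.

288 mrad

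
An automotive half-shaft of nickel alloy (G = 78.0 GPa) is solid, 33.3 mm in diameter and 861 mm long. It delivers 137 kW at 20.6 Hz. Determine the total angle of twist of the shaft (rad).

ω = 2π·20.6 = 129.4 rad/s, so T = P/ω = 137×10³ / 129.4 = 1058 N·m.
J = πd⁴/32 = π(0.0333)⁴/32 = 1.207×10^-7 m⁴.
θ = T·L/(G·J) = 1058 × 0.861 / (78.0×10⁹ × 1.207×10^-7) = 0.09678 rad.

0.0968 rad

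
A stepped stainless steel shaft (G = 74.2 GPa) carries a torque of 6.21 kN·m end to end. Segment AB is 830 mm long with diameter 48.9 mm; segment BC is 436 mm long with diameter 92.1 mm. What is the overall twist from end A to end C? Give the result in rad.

0.129 rad

J_AB = π(0.0489)⁴/32 = 5.61×10^-7 m⁴; J_BC = π(0.0921)⁴/32 = 7.06×10^-6 m⁴.
θ = (T/G)·Σ L_i/J_i = (6210/74.2×10⁹)·(0.830/5.61×10^-7 + 0.436/7.06×10^-6) = 0.1289 rad.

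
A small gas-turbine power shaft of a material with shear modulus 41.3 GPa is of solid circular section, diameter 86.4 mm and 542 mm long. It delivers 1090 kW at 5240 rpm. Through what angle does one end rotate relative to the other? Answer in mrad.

ω = 2π·5240/60 = 548.7 rad/s, so T = P/ω = 1090×10³ / 548.7 = 1986 N·m.
J = πd⁴/32 = π(0.0864)⁴/32 = 5.471×10^-6 m⁴.
θ = T·L/(G·J) = 1986 × 0.542 / (41.3×10⁹ × 5.471×10^-6) = 4.765×10^-3 rad.

4.76 mrad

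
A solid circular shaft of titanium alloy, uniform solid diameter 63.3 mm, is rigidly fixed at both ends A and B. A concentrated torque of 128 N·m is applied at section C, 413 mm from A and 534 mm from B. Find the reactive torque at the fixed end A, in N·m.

72.2 N·m

With uniform GJ and both ends fixed, compatibility θ_AC = θ_CB gives T_A·a = T_B·b, together with T_A + T_B = T₀.
T_A = T₀·b/(a+b) = 128.0·534/947.0 = 72.18 N·m; T_B = 55.82 N·m.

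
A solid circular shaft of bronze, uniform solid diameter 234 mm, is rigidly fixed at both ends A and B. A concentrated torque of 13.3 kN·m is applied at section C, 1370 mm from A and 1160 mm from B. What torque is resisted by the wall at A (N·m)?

6100 N·m

With uniform GJ and both ends fixed, compatibility θ_AC = θ_CB gives T_A·a = T_B·b, together with T_A + T_B = T₀.
T_A = T₀·b/(a+b) = 13300·1160/2530 = 6098 N·m; T_B = 7202 N·m.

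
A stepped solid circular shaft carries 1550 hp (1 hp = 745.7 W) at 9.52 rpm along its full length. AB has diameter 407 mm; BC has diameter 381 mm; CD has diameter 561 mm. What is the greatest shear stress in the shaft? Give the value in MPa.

ω = 2π·9.52/60 = 0.9969 rad/s, so T = P/ω = 1550×745.7 / 0.9969 = 1.159e6 N·m.
Under the same torque, τ_max = 16T/(πd³) is largest where d is smallest — segment BC (d = 381 mm).
τ_max = 16·1.159e6/(π·(0.381)³) = 1.068×10^8 Pa.

107 MPa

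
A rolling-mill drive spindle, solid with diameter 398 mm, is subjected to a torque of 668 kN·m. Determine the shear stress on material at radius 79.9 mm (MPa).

J = πd⁴/32 = π(0.398)⁴/32 = 2.463×10^-3 m⁴.
Shear stress varies linearly with radius: τ = T·r/J = 668000 × 0.0799 / 2.463×10^-3 = 2.167×10^7 Pa.

21.7 MPa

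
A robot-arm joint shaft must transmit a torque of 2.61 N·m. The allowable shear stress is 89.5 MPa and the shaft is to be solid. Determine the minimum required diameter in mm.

For a solid shaft τ_max = 16T/(πd³), so d = (16T/(π τ_allow))^(1/3) = (16·2.610/(π·8.95×10^7))^(1/3) = 0.005296 m.

5.30 mm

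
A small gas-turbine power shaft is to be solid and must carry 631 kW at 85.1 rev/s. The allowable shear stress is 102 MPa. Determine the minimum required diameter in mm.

ω = 2π·85.1 = 534.7 rad/s, so T = P/ω = 631×10³ / 534.7 = 1180 N·m.
For a solid shaft τ_max = 16T/(πd³), so d = (16T/(π τ_allow))^(1/3) = (16·1180/(π·1.02×10^8))^(1/3) = 0.03891 m.

38.9 mm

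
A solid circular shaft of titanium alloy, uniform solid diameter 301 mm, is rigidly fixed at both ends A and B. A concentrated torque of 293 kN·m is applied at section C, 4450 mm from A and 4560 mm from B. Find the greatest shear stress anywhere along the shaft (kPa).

With uniform GJ and both ends fixed, compatibility θ_AC = θ_CB gives T_A·a = T_B·b, together with T_A + T_B = T₀.
T_A = T₀·b/(a+b) = 293000·4560/9010 = 148300 N·m; T_B = 144700 N·m.
τ in each portion: τ_AC = 2.77×10^7 Pa, τ_CB = 2.70×10^7 Pa; maximum is in AC.
τ_max = T_AC·r/J = 148300·0.150/8.06×10^-4 = 2.769×10^7 Pa.

27700 kPa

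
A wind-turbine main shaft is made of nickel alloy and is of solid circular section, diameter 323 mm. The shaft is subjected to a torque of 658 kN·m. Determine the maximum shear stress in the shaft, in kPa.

J = πd⁴/32 = π(0.323)⁴/32 = 1.069×10^-3 m⁴.
τ_max = T·r/J = 658000 × 0.162 / 1.069×10^-3 = 9.945×10^7 Pa.

99400 kPa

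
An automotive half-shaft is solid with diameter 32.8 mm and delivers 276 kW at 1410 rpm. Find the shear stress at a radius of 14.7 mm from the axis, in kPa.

ω = 2π·1410/60 = 147.7 rad/s, so T = P/ω = 276×10³ / 147.7 = 1869 N·m.
J = πd⁴/32 = π(0.0328)⁴/32 = 1.136×10^-7 m⁴.
Shear stress varies linearly with radius: τ = T·r/J = 1869 × 0.0147 / 1.136×10^-7 = 2.418×10^8 Pa.

242000 kPa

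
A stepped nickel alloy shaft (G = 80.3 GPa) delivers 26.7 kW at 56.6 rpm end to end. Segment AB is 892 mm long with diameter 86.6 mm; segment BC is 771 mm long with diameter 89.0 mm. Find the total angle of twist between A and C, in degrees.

ω = 2π·56.6/60 = 5.927 rad/s, so T = P/ω = 26.7×10³ / 5.927 = 4505 N·m.
J_AB = π(0.0866)⁴/32 = 5.52×10^-6 m⁴; J_BC = π(0.0890)⁴/32 = 6.16×10^-6 m⁴.
θ = (T/G)·Σ L_i/J_i = (4505/80.3×10⁹)·(0.892/5.52×10^-6 + 0.771/6.16×10^-6) = 0.01608 rad.

0.922°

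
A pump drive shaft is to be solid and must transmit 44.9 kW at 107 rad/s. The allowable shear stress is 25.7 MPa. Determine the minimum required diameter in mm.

43.6 mm

ω = 107 rad/s, so T = P/ω = 44.9×10³ / 107.0 = 419.6 N·m.
For a solid shaft τ_max = 16T/(πd³), so d = (16T/(π τ_allow))^(1/3) = (16·419.6/(π·2.57×10^7))^(1/3) = 0.04365 m.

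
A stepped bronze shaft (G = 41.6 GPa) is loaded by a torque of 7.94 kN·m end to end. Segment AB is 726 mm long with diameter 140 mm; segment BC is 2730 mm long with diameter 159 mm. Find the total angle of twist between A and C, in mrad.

J_AB = π(0.140)⁴/32 = 3.77×10^-5 m⁴; J_BC = π(0.159)⁴/32 = 6.27×10^-5 m⁴.
θ = (T/G)·Σ L_i/J_i = (7940/41.6×10⁹)·(0.726/3.77×10^-5 + 2.73/6.27×10^-5) = 0.01198 rad.

12.0 mrad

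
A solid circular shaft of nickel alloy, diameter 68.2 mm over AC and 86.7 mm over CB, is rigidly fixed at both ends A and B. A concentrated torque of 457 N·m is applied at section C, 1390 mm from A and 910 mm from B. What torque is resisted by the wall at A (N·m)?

91.6 N·m

Compatibility: T_A·a/J_AC = T_B·b/J_CB with T_A + T_B = T₀.
J_AC = 2.12×10^-6 m⁴, J_CB = 5.55×10^-6 m⁴, so T_A = T₀·(J_AC/a)/((J_AC/a)+(J_CB/b)) = 91.59 N·m, T_B = 365.4 N·m.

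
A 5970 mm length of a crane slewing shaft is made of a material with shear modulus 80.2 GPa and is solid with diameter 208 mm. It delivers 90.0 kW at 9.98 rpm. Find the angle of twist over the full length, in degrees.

ω = 2π·9.98/60 = 1.045 rad/s, so T = P/ω = 90.0×10³ / 1.045 = 86120 N·m.
J = πd⁴/32 = π(0.208)⁴/32 = 1.838×10^-4 m⁴.
θ = T·L/(G·J) = 86120 × 5.97 / (80.2×10⁹ × 1.838×10^-4) = 0.03488 rad.

2.00°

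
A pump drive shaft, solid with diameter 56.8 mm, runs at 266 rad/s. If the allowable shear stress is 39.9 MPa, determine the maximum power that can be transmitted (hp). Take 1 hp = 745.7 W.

J = πd⁴/32 = π(0.0568)⁴/32 = 1.022×10^-6 m⁴.
T_max = τ_allow·J/r = 3.99×10^7 × 1.022×10^-6 / 0.0284 = 1436 N·m.
ω = 266 rad/s, so P_max = T_max·ω = 3.819×10^5 W.

512 hp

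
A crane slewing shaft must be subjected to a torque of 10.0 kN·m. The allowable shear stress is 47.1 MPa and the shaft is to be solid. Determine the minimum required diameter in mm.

103 mm

For a solid shaft τ_max = 16T/(πd³), so d = (16T/(π τ_allow))^(1/3) = (16·10000/(π·4.71×10^7))^(1/3) = 0.1026 m.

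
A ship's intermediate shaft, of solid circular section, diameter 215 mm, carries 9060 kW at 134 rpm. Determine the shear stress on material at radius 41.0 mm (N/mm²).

ω = 2π·134/60 = 14.03 rad/s, so T = P/ω = 9060×10³ / 14.03 = 645600 N·m.
J = πd⁴/32 = π(0.215)⁴/32 = 2.098×10^-4 m⁴.
Shear stress varies linearly with radius: τ = T·r/J = 645600 × 0.0410 / 2.098×10^-4 = 1.262×10^8 Pa.

126 N/mm²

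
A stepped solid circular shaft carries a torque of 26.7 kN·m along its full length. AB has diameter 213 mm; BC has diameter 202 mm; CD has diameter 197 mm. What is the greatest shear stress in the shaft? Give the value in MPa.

17.8 MPa

Under the same torque, τ_max = 16T/(πd³) is largest where d is smallest — segment CD (d = 197 mm).
τ_max = 16·26700/(π·(0.197)³) = 1.779×10^7 Pa.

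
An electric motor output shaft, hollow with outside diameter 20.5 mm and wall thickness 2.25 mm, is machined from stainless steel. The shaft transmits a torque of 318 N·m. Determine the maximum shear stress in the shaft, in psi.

43400 psi

J = π(d_o⁴ − d_i⁴)/32 = π(0.0205⁴ − 0.0160⁴)/32 = 1.090×10^-8 m⁴.
τ_max = T·r/J = 318.0 × 0.0103 / 1.090×10^-8 = 2.989×10^8 Pa.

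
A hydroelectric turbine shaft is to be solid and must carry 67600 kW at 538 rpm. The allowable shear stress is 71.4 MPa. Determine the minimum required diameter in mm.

ω = 2π·538/60 = 56.34 rad/s, so T = P/ω = 67600×10³ / 56.34 = 1.200e6 N·m.
For a solid shaft τ_max = 16T/(πd³), so d = (16T/(π τ_allow))^(1/3) = (16·1.200e6/(π·7.14×10^7))^(1/3) = 0.4407 m.

441 mm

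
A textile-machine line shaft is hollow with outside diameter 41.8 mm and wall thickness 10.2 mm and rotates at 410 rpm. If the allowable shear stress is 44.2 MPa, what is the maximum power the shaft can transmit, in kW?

25.3 kW

J = π(d_o⁴ − d_i⁴)/32 = π(0.0418⁴ − 0.0214⁴)/32 = 2.791×10^-7 m⁴.
T_max = τ_allow·J/r = 4.42×10^7 × 2.791×10^-7 / 0.0209 = 590.3 N·m.
ω = 2π·410/60 = 42.94 rad/s, so P_max = T_max·ω = 2.534×10^4 W.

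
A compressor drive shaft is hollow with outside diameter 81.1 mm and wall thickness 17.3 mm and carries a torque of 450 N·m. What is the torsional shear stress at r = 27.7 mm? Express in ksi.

0.477 ksi

J = π(d_o⁴ − d_i⁴)/32 = π(0.0811⁴ − 0.0465⁴)/32 = 3.788×10^-6 m⁴.
Shear stress varies linearly with radius: τ = T·r/J = 450.0 × 0.0277 / 3.788×10^-6 = 3.291×10^6 Pa.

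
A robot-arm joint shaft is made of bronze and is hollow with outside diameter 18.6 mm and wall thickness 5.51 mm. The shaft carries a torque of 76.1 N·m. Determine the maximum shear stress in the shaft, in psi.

J = π(d_o⁴ − d_i⁴)/32 = π(0.0186⁴ − 0.00758⁴)/32 = 1.143×10^-8 m⁴.
τ_max = T·r/J = 76.10 × 0.00930 / 1.143×10^-8 = 6.194×10^7 Pa.

8980 psi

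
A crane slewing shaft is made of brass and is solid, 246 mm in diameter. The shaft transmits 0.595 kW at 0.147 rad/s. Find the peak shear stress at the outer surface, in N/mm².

1.38 N/mm²

ω = 0.147 rad/s, so T = P/ω = 0.595×10³ / 0.1470 = 4048 N·m.
J = πd⁴/32 = π(0.246)⁴/32 = 3.595×10^-4 m⁴.
τ_max = T·r/J = 4048 × 0.123 / 3.595×10^-4 = 1.385×10^6 Pa.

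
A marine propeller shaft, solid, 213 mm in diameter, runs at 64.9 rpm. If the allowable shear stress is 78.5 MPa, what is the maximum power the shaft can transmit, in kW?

J = πd⁴/32 = π(0.213)⁴/32 = 2.021×10^-4 m⁴.
T_max = τ_allow·J/r = 7.85×10^7 × 2.021×10^-4 / 0.106 = 148900 N·m.
ω = 2π·64.9/60 = 6.796 rad/s, so P_max = T_max·ω = 1.012×10^6 W.

1010 kW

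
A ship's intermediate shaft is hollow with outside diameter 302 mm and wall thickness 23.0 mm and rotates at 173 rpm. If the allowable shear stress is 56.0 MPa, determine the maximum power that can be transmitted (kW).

2650 kW

J = π(d_o⁴ − d_i⁴)/32 = π(0.302⁴ − 0.256⁴)/32 = 3.950×10^-4 m⁴.
T_max = τ_allow·J/r = 5.60×10^7 × 3.950×10^-4 / 0.151 = 146500 N·m.
ω = 2π·173/60 = 18.12 rad/s, so P_max = T_max·ω = 2.654×10^6 W.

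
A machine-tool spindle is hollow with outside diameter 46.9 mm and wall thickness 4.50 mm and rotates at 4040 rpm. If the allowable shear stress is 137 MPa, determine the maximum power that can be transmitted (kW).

J = π(d_o⁴ − d_i⁴)/32 = π(0.0469⁴ − 0.0379⁴)/32 = 2.724×10^-7 m⁴.
T_max = τ_allow·J/r = 1.37×10^8 × 2.724×10^-7 / 0.0234 = 1592 N·m.
ω = 2π·4040/60 = 423.1 rad/s, so P_max = T_max·ω = 6.734×10^5 W.

673 kW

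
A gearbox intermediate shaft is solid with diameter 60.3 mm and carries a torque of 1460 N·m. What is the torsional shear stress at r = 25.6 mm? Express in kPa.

28800 kPa

J = πd⁴/32 = π(0.0603)⁴/32 = 1.298×10^-6 m⁴.
Shear stress varies linearly with radius: τ = T·r/J = 1460 × 0.0256 / 1.298×10^-6 = 2.880×10^7 Pa.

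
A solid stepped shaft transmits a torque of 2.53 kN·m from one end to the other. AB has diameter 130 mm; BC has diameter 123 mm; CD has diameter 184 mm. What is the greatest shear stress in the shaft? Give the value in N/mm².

6.92 N/mm²

Under the same torque, τ_max = 16T/(πd³) is largest where d is smallest — segment BC (d = 123 mm).
τ_max = 16·2530/(π·(0.123)³) = 6.924×10^6 Pa.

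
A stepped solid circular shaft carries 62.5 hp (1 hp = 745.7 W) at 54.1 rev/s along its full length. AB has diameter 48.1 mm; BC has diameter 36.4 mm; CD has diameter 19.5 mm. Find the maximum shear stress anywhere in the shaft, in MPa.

94.2 MPa

ω = 2π·54.1 = 339.9 rad/s, so T = P/ω = 62.5×745.7 / 339.9 = 137.1 N·m.
Under the same torque, τ_max = 16T/(πd³) is largest where d is smallest — segment CD (d = 19.5 mm).
τ_max = 16·137.1/(π·(0.0195)³) = 9.417×10^7 Pa.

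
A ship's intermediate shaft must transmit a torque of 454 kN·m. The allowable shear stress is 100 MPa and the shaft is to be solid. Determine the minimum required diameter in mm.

For a solid shaft τ_max = 16T/(πd³), so d = (16T/(π τ_allow))^(1/3) = (16·454000/(π·1.00×10^8))^(1/3) = 0.2849 m.

285 mm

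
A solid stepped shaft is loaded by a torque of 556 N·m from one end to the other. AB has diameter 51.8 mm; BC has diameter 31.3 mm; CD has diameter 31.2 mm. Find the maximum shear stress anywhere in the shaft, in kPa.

Under the same torque, τ_max = 16T/(πd³) is largest where d is smallest — segment CD (d = 31.2 mm).
τ_max = 16·556.0/(π·(0.0312)³) = 9.324×10^7 Pa.

93200 kPa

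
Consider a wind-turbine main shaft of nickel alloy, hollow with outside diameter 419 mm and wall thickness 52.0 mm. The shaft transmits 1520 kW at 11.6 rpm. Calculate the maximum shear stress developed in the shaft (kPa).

127000 kPa

ω = 2π·11.6/60 = 1.215 rad/s, so T = P/ω = 1520×10³ / 1.215 = 1.251e6 N·m.
J = π(d_o⁴ − d_i⁴)/32 = π(0.419⁴ − 0.315⁴)/32 = 2.059×10^-3 m⁴.
τ_max = T·r/J = 1.251e6 × 0.209 / 2.059×10^-3 = 1.273×10^8 Pa.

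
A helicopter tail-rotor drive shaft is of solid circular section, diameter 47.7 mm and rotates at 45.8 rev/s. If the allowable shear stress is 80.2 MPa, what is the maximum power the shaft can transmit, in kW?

492 kW

J = πd⁴/32 = π(0.0477)⁴/32 = 5.082×10^-7 m⁴.
T_max = τ_allow·J/r = 8.02×10^7 × 5.082×10^-7 / 0.0239 = 1709 N·m.
ω = 2π·45.8 = 287.8 rad/s, so P_max = T_max·ω = 4.918×10^5 W.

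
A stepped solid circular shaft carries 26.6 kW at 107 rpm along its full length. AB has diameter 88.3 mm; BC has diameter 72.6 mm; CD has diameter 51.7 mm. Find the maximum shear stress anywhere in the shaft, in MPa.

ω = 2π·107/60 = 11.21 rad/s, so T = P/ω = 26.6×10³ / 11.21 = 2374 N·m.
Under the same torque, τ_max = 16T/(πd³) is largest where d is smallest — segment CD (d = 51.7 mm).
τ_max = 16·2374/(π·(0.0517)³) = 8.749×10^7 Pa.

87.5 MPa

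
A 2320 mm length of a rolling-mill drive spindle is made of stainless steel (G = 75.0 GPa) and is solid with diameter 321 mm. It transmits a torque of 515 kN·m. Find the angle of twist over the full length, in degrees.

J = πd⁴/32 = π(0.321)⁴/32 = 1.042×10^-3 m⁴.
θ = T·L/(G·J) = 515000 × 2.32 / (75.0×10⁹ × 1.042×10^-3) = 0.01528 rad.

0.876°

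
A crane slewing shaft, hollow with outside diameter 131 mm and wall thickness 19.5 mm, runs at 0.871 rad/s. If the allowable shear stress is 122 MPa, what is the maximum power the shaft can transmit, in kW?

35.5 kW

J = π(d_o⁴ − d_i⁴)/32 = π(0.131⁴ − 0.0920⁴)/32 = 2.188×10^-5 m⁴.
T_max = τ_allow·J/r = 1.22×10^8 × 2.188×10^-5 / 0.0655 = 40750 N·m.
ω = 0.871 rad/s, so P_max = T_max·ω = 3.550×10^4 W.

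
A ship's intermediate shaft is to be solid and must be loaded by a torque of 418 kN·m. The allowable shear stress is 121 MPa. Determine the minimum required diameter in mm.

260 mm

For a solid shaft τ_max = 16T/(πd³), so d = (16T/(π τ_allow))^(1/3) = (16·418000/(π·1.21×10^8))^(1/3) = 0.2601 m.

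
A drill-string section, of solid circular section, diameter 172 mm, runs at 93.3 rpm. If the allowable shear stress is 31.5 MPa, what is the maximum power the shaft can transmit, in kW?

J = πd⁴/32 = π(0.172)⁴/32 = 8.592×10^-5 m⁴.
T_max = τ_allow·J/r = 3.15×10^7 × 8.592×10^-5 / 0.0860 = 31470 N·m.
ω = 2π·93.3/60 = 9.770 rad/s, so P_max = T_max·ω = 3.075×10^5 W.

307 kW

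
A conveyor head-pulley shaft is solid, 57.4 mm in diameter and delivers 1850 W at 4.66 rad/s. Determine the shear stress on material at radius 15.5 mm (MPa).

5.77 MPa

ω = 4.66 rad/s, so T = P/ω = 1850 / 4.660 = 397.0 N·m.
J = πd⁴/32 = π(0.0574)⁴/32 = 1.066×10^-6 m⁴.
Shear stress varies linearly with radius: τ = T·r/J = 397.0 × 0.0155 / 1.066×10^-6 = 5.774×10^6 Pa.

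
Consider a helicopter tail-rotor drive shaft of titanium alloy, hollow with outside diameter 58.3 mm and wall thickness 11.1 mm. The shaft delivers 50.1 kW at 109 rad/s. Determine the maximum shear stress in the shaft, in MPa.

13.8 MPa

ω = 109 rad/s, so T = P/ω = 50.1×10³ / 109.0 = 459.6 N·m.
J = π(d_o⁴ − d_i⁴)/32 = π(0.0583⁴ − 0.0361⁴)/32 = 9.674×10^-7 m⁴.
τ_max = T·r/J = 459.6 × 0.0291 / 9.674×10^-7 = 1.385×10^7 Pa.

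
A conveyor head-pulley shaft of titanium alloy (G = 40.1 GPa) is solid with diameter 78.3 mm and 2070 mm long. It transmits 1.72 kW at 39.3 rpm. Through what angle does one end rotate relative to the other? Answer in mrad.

5.85 mrad

ω = 2π·39.3/60 = 4.115 rad/s, so T = P/ω = 1.72×10³ / 4.115 = 417.9 N·m.
J = πd⁴/32 = π(0.0783)⁴/32 = 3.690×10^-6 m⁴.
θ = T·L/(G·J) = 417.9 × 2.07 / (40.1×10⁹ × 3.690×10^-6) = 5.846×10^-3 rad.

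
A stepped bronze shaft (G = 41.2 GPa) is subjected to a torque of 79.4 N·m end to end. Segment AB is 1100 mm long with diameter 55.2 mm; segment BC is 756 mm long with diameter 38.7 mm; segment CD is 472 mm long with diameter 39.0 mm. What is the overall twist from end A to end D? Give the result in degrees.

J_AB = π(0.0552)⁴/32 = 9.11×10^-7 m⁴; J_BC = π(0.0387)⁴/32 = 2.20×10^-7 m⁴; J_CD = π(0.0390)⁴/32 = 2.27×10^-7 m⁴.
θ = (T/G)·Σ L_i/J_i = (79.40/41.2×10⁹)·(1.10/9.11×10^-7 + 0.756/2.20×10^-7 + 0.472/2.27×10^-7) = 0.01295 rad.

0.742°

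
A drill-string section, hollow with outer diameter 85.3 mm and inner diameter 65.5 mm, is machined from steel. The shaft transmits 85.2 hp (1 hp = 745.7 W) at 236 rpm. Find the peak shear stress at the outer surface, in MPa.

ω = 2π·236/60 = 24.71 rad/s, so T = P/ω = 85.2×745.7 / 24.71 = 2571 N·m.
J = π(d_o⁴ − d_i⁴)/32 = π(0.0853⁴ − 0.0655⁴)/32 = 3.390×10^-6 m⁴.
τ_max = T·r/J = 2571 × 0.0427 / 3.390×10^-6 = 3.234×10^7 Pa.

32.3 MPa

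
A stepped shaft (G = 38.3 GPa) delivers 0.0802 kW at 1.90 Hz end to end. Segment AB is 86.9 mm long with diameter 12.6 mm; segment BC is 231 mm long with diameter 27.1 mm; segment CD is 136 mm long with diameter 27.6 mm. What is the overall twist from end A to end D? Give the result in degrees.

0.421°

ω = 2π·1.90 = 11.94 rad/s, so T = P/ω = 0.0802×10³ / 11.94 = 6.718 N·m.
J_AB = π(0.0126)⁴/32 = 2.47×10^-9 m⁴; J_BC = π(0.0271)⁴/32 = 5.30×10^-8 m⁴; J_CD = π(0.0276)⁴/32 = 5.70×10^-8 m⁴.
θ = (T/G)·Σ L_i/J_i = (6.718/38.3×10⁹)·(0.0869/2.47×10^-9 + 0.231/5.30×10^-8 + 0.136/5.70×10^-8) = 7.344×10^-3 rad.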